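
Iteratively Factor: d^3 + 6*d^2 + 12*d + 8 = (d + 2)*(d^2 + 4*d + 4) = (d + 2)^2*(d + 2)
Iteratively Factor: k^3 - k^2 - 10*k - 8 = (k + 1)*(k^2 - 2*k - 8) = (k - 4)*(k + 1)*(k + 2)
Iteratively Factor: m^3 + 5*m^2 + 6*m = (m)*(m^2 + 5*m + 6) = m*(m + 3)*(m + 2)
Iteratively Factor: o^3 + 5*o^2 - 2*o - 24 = (o + 3)*(o^2 + 2*o - 8) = (o + 3)*(o + 4)*(o - 2)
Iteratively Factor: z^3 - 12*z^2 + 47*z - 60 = (z - 5)*(z^2 - 7*z + 12) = (z - 5)*(z - 3)*(z - 4)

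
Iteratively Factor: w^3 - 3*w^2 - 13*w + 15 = (w - 1)*(w^2 - 2*w - 15) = (w - 5)*(w - 1)*(w + 3)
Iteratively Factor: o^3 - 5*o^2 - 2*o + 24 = (o - 4)*(o^2 - o - 6) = (o - 4)*(o - 3)*(o + 2)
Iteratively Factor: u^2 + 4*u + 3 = (u + 3)*(u + 1)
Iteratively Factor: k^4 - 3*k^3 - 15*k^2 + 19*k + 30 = (k - 5)*(k^3 + 2*k^2 - 5*k - 6) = (k - 5)*(k - 2)*(k^2 + 4*k + 3) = (k - 5)*(k - 2)*(k + 1)*(k + 3)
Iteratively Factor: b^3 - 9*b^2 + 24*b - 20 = (b - 2)*(b^2 - 7*b + 10) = (b - 2)^2*(b - 5)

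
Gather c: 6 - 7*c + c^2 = c^2 - 7*c + 6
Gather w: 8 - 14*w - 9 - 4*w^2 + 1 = -4*w^2 - 14*w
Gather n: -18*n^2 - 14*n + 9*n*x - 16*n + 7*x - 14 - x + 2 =-18*n^2 + n*(9*x - 30) + 6*x - 12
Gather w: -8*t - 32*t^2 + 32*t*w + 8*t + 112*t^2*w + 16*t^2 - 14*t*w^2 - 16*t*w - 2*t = -16*t^2 - 14*t*w^2 - 2*t + w*(112*t^2 + 16*t)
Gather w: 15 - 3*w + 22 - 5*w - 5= 32 - 8*w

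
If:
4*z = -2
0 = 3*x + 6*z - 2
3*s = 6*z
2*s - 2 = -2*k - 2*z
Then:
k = 5/2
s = -1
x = 5/3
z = -1/2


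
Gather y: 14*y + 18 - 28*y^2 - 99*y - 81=-28*y^2 - 85*y - 63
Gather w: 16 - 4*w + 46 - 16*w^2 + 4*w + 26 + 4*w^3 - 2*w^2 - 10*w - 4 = 4*w^3 - 18*w^2 - 10*w + 84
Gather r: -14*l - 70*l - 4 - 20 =-84*l - 24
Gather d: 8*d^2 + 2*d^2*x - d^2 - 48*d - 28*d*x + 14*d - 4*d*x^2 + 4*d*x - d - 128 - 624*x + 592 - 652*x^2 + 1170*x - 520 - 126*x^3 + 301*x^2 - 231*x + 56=d^2*(2*x + 7) + d*(-4*x^2 - 24*x - 35) - 126*x^3 - 351*x^2 + 315*x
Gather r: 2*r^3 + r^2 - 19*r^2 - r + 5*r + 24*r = 2*r^3 - 18*r^2 + 28*r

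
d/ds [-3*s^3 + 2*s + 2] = 2 - 9*s^2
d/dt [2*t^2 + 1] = 4*t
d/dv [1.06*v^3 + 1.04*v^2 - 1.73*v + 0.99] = 3.18*v^2 + 2.08*v - 1.73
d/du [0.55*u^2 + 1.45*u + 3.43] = 1.1*u + 1.45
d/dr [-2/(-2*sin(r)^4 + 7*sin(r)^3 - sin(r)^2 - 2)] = 2*(-8*sin(r)^2 + 21*sin(r) - 2)*sin(r)*cos(r)/(2*sin(r)^4 - 7*sin(r)^3 + sin(r)^2 + 2)^2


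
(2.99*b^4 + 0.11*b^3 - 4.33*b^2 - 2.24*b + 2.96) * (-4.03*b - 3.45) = -12.0497*b^5 - 10.7588*b^4 + 17.0704*b^3 + 23.9657*b^2 - 4.2008*b - 10.212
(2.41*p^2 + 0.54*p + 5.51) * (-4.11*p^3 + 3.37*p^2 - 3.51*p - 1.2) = -9.9051*p^5 + 5.9023*p^4 - 29.2854*p^3 + 13.7813*p^2 - 19.9881*p - 6.612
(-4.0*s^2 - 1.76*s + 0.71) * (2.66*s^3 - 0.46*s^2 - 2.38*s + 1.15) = -10.64*s^5 - 2.8416*s^4 + 12.2182*s^3 - 0.7378*s^2 - 3.7138*s + 0.8165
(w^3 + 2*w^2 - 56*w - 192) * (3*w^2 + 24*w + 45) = 3*w^5 + 30*w^4 - 75*w^3 - 1830*w^2 - 7128*w - 8640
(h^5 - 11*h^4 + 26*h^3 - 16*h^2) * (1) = h^5 - 11*h^4 + 26*h^3 - 16*h^2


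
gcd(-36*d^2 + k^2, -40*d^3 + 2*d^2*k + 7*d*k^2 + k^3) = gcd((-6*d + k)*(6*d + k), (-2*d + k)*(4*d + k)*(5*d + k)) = 1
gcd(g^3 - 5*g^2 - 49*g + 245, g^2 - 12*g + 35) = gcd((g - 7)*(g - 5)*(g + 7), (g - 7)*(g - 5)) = g^2 - 12*g + 35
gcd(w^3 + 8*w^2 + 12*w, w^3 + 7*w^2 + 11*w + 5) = 1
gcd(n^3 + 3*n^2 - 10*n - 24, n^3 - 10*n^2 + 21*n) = n - 3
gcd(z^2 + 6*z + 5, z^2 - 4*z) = 1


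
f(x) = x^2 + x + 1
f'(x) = 2*x + 1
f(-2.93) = 6.65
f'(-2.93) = -4.86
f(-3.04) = 7.20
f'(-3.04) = -5.08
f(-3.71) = 11.05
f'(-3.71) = -6.42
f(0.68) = 2.14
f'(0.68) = 2.36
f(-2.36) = 4.21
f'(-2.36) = -3.72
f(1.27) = 3.88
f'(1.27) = 3.54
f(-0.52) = 0.75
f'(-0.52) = -0.04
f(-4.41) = 16.04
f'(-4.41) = -7.82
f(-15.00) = 211.00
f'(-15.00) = -29.00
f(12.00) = 157.00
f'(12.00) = 25.00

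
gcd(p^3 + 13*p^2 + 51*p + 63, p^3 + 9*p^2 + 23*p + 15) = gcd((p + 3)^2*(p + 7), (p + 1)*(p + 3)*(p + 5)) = p + 3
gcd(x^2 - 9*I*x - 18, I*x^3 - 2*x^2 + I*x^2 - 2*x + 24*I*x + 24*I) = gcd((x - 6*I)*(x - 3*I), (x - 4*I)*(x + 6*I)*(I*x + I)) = 1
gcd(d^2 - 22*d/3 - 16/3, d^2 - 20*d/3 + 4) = 1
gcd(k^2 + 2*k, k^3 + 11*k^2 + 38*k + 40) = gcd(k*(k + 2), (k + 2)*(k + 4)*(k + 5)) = k + 2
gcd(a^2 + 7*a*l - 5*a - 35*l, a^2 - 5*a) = a - 5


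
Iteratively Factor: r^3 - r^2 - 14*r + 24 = (r + 4)*(r^2 - 5*r + 6) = (r - 3)*(r + 4)*(r - 2)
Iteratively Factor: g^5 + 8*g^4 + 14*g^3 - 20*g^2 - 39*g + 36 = (g + 3)*(g^4 + 5*g^3 - g^2 - 17*g + 12) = (g - 1)*(g + 3)*(g^3 + 6*g^2 + 5*g - 12) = (g - 1)^2*(g + 3)*(g^2 + 7*g + 12) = (g - 1)^2*(g + 3)^2*(g + 4)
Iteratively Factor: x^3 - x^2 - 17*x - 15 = (x + 3)*(x^2 - 4*x - 5) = (x - 5)*(x + 3)*(x + 1)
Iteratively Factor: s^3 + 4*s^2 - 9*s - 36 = (s + 3)*(s^2 + s - 12) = (s + 3)*(s + 4)*(s - 3)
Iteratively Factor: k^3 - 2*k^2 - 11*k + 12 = (k - 4)*(k^2 + 2*k - 3) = (k - 4)*(k + 3)*(k - 1)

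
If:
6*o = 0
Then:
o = 0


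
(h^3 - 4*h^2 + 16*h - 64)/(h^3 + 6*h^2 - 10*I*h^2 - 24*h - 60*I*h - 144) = (h^2 + 4*h*(-1 + I) - 16*I)/(h^2 + 6*h*(1 - I) - 36*I)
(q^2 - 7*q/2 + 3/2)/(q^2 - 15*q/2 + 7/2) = (q - 3)/(q - 7)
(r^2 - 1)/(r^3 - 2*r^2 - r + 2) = 1/(r - 2)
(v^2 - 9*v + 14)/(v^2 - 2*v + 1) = (v^2 - 9*v + 14)/(v^2 - 2*v + 1)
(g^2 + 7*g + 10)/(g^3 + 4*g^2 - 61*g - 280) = (g + 2)/(g^2 - g - 56)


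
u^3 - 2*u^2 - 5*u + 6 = (u - 3)*(u - 1)*(u + 2)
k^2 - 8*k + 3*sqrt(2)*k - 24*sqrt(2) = (k - 8)*(k + 3*sqrt(2))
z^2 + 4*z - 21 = (z - 3)*(z + 7)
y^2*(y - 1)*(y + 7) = y^4 + 6*y^3 - 7*y^2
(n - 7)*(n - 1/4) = n^2 - 29*n/4 + 7/4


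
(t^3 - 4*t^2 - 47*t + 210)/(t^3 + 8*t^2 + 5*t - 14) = (t^2 - 11*t + 30)/(t^2 + t - 2)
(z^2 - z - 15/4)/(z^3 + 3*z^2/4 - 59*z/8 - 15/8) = 2*(2*z + 3)/(4*z^2 + 13*z + 3)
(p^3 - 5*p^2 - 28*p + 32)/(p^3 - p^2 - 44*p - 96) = (p - 1)/(p + 3)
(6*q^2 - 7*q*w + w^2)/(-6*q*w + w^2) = (-q + w)/w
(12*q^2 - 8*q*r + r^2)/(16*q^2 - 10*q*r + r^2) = (6*q - r)/(8*q - r)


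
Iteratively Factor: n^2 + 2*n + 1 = (n + 1)*(n + 1)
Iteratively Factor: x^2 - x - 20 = (x + 4)*(x - 5)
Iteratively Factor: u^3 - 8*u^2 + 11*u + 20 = (u - 5)*(u^2 - 3*u - 4) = (u - 5)*(u - 4)*(u + 1)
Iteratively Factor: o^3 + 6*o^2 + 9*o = (o + 3)*(o^2 + 3*o) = (o + 3)^2*(o)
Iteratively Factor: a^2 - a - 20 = (a + 4)*(a - 5)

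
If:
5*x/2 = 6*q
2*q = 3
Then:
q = 3/2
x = 18/5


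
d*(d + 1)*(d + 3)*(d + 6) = d^4 + 10*d^3 + 27*d^2 + 18*d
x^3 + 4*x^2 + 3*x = x*(x + 1)*(x + 3)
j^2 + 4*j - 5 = (j - 1)*(j + 5)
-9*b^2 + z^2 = (-3*b + z)*(3*b + z)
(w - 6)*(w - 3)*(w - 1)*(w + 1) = w^4 - 9*w^3 + 17*w^2 + 9*w - 18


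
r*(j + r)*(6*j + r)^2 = 36*j^3*r + 48*j^2*r^2 + 13*j*r^3 + r^4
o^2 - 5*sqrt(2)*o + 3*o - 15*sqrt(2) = (o + 3)*(o - 5*sqrt(2))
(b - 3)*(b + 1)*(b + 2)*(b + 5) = b^4 + 5*b^3 - 7*b^2 - 41*b - 30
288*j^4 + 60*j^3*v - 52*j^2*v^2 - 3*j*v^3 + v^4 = (-8*j + v)*(-3*j + v)*(2*j + v)*(6*j + v)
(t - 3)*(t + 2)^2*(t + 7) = t^4 + 8*t^3 - t^2 - 68*t - 84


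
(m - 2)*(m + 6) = m^2 + 4*m - 12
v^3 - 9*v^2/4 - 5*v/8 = v*(v - 5/2)*(v + 1/4)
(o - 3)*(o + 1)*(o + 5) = o^3 + 3*o^2 - 13*o - 15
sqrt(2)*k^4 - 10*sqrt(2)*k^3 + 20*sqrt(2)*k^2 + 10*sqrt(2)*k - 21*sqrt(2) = (k - 7)*(k - 3)*(k - 1)*(sqrt(2)*k + sqrt(2))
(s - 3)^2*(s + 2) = s^3 - 4*s^2 - 3*s + 18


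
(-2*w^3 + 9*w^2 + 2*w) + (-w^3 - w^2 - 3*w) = -3*w^3 + 8*w^2 - w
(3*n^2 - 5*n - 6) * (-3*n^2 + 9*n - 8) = -9*n^4 + 42*n^3 - 51*n^2 - 14*n + 48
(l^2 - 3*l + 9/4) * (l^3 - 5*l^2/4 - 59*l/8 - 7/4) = l^5 - 17*l^4/4 - 11*l^3/8 + 281*l^2/16 - 363*l/32 - 63/16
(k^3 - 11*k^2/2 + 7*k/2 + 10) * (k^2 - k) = k^5 - 13*k^4/2 + 9*k^3 + 13*k^2/2 - 10*k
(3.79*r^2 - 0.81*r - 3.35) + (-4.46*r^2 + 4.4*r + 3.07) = -0.67*r^2 + 3.59*r - 0.28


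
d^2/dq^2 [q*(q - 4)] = 2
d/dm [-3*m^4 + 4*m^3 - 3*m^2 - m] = -12*m^3 + 12*m^2 - 6*m - 1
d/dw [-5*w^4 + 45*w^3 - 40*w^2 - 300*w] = -20*w^3 + 135*w^2 - 80*w - 300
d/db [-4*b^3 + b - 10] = 1 - 12*b^2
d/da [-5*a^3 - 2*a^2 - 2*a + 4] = -15*a^2 - 4*a - 2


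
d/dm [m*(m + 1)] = 2*m + 1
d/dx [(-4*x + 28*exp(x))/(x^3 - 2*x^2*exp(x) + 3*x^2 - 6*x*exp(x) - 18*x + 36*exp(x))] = 4*(-(x - 7*exp(x))*(2*x^2*exp(x) - 3*x^2 + 10*x*exp(x) - 6*x - 30*exp(x) + 18) + (7*exp(x) - 1)*(x^3 - 2*x^2*exp(x) + 3*x^2 - 6*x*exp(x) - 18*x + 36*exp(x)))/(x^3 - 2*x^2*exp(x) + 3*x^2 - 6*x*exp(x) - 18*x + 36*exp(x))^2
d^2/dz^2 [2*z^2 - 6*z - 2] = 4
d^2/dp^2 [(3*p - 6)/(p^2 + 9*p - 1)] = 6*((p - 2)*(2*p + 9)^2 - (3*p + 7)*(p^2 + 9*p - 1))/(p^2 + 9*p - 1)^3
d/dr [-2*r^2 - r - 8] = -4*r - 1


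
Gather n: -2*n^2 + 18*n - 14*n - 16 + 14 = -2*n^2 + 4*n - 2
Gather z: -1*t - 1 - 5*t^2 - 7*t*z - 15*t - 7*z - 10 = -5*t^2 - 16*t + z*(-7*t - 7) - 11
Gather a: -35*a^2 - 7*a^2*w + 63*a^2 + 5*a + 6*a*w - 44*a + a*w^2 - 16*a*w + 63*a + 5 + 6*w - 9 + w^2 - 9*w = a^2*(28 - 7*w) + a*(w^2 - 10*w + 24) + w^2 - 3*w - 4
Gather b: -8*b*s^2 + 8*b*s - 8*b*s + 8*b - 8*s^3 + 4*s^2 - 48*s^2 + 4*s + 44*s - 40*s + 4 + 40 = b*(8 - 8*s^2) - 8*s^3 - 44*s^2 + 8*s + 44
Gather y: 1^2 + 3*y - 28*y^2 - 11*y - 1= -28*y^2 - 8*y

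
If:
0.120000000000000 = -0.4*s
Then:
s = -0.30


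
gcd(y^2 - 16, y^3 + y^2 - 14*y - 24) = y - 4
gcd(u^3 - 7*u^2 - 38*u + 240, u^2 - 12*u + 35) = u - 5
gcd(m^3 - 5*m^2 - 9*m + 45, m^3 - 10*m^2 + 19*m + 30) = m - 5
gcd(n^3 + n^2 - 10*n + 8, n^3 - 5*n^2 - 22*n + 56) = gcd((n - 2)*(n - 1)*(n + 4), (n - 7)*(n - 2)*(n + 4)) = n^2 + 2*n - 8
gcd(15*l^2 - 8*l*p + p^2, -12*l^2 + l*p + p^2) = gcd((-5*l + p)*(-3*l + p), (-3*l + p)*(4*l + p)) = -3*l + p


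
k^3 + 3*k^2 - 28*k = k*(k - 4)*(k + 7)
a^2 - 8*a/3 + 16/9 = (a - 4/3)^2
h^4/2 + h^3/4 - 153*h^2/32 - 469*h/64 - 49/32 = (h/2 + 1)*(h - 7/2)*(h + 1/4)*(h + 7/4)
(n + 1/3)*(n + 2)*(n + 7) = n^3 + 28*n^2/3 + 17*n + 14/3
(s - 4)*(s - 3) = s^2 - 7*s + 12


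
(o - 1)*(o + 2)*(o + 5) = o^3 + 6*o^2 + 3*o - 10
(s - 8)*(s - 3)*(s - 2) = s^3 - 13*s^2 + 46*s - 48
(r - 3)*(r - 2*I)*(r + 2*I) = r^3 - 3*r^2 + 4*r - 12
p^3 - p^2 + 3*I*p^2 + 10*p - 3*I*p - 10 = (p - 1)*(p - 2*I)*(p + 5*I)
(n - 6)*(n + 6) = n^2 - 36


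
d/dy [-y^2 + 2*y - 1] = 2 - 2*y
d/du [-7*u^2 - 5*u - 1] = -14*u - 5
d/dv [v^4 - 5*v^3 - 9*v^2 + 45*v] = 4*v^3 - 15*v^2 - 18*v + 45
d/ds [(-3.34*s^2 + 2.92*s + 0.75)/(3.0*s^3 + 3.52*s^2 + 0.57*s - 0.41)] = (10.02*s^4 - 17.52*s^3 - 18.9322*s^2 - 2.5412*s - 1.6247)/(9.0*s^6 + 21.12*s^5 + 15.8104*s^4 + 1.5528*s^3 - 2.5615*s^2 - 0.4674*s + 0.1681)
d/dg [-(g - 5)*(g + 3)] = 2 - 2*g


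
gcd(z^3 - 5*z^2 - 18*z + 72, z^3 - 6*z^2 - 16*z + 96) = z^2 - 2*z - 24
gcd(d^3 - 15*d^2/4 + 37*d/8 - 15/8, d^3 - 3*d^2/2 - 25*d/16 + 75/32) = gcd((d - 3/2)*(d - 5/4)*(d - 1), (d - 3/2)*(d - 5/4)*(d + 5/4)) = d^2 - 11*d/4 + 15/8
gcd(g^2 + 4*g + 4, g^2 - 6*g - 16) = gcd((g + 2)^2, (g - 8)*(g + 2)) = g + 2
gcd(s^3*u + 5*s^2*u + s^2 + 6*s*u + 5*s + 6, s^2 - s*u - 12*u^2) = 1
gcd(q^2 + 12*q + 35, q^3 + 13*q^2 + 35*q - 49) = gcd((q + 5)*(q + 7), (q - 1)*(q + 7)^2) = q + 7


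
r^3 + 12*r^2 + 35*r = r*(r + 5)*(r + 7)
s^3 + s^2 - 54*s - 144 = (s - 8)*(s + 3)*(s + 6)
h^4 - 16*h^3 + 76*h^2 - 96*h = h*(h - 8)*(h - 6)*(h - 2)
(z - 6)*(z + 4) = z^2 - 2*z - 24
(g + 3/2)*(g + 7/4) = g^2 + 13*g/4 + 21/8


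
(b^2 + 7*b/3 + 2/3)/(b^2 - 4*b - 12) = (b + 1/3)/(b - 6)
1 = 1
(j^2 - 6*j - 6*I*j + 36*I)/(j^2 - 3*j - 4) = (-j^2 + 6*j + 6*I*j - 36*I)/(-j^2 + 3*j + 4)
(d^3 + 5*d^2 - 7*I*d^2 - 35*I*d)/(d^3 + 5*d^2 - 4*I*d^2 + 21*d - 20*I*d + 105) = d/(d + 3*I)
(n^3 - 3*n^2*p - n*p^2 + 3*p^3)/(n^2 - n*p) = n - 2*p - 3*p^2/n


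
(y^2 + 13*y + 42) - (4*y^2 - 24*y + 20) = -3*y^2 + 37*y + 22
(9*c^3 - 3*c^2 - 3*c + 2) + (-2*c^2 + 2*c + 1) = 9*c^3 - 5*c^2 - c + 3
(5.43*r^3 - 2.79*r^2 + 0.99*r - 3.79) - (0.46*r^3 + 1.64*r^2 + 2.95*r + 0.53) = 4.97*r^3 - 4.43*r^2 - 1.96*r - 4.32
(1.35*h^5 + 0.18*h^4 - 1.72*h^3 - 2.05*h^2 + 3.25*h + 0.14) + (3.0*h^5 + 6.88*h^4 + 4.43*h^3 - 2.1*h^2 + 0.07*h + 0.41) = 4.35*h^5 + 7.06*h^4 + 2.71*h^3 - 4.15*h^2 + 3.32*h + 0.55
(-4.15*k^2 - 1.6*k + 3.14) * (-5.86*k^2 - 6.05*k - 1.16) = 24.319*k^4 + 34.4835*k^3 - 3.9064*k^2 - 17.141*k - 3.6424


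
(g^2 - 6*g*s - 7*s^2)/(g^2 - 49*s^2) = (g + s)/(g + 7*s)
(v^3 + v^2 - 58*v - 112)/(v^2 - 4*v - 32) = (v^2 + 9*v + 14)/(v + 4)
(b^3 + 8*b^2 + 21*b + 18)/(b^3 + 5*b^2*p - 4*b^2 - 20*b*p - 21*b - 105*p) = (b^2 + 5*b + 6)/(b^2 + 5*b*p - 7*b - 35*p)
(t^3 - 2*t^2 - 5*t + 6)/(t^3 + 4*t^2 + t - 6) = (t - 3)/(t + 3)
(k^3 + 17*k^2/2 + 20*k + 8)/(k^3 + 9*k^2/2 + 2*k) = (k + 4)/k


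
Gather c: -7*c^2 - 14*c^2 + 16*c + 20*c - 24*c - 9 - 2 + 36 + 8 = -21*c^2 + 12*c + 33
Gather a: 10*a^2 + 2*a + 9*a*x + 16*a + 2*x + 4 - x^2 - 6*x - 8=10*a^2 + a*(9*x + 18) - x^2 - 4*x - 4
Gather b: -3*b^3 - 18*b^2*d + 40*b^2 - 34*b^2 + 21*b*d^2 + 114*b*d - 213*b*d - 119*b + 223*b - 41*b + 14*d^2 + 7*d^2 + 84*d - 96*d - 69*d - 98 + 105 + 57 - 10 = -3*b^3 + b^2*(6 - 18*d) + b*(21*d^2 - 99*d + 63) + 21*d^2 - 81*d + 54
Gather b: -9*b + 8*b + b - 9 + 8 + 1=0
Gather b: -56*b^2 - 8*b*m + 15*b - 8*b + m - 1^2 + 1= -56*b^2 + b*(7 - 8*m) + m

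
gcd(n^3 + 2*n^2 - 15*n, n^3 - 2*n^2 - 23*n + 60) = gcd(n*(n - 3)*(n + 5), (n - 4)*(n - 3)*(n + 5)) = n^2 + 2*n - 15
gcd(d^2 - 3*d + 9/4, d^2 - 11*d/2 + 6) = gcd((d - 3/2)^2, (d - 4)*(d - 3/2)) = d - 3/2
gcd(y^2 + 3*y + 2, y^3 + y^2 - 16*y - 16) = y + 1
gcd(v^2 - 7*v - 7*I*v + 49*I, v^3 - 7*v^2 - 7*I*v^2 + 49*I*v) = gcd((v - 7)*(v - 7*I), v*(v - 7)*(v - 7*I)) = v^2 + v*(-7 - 7*I) + 49*I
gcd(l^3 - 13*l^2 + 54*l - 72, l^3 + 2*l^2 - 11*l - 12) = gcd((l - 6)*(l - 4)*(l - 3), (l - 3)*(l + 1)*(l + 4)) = l - 3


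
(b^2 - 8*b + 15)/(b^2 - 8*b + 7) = (b^2 - 8*b + 15)/(b^2 - 8*b + 7)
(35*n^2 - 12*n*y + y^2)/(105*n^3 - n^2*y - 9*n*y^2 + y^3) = 1/(3*n + y)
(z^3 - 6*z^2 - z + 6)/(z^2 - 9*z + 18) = (z^2 - 1)/(z - 3)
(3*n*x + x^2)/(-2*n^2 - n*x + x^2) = x*(3*n + x)/(-2*n^2 - n*x + x^2)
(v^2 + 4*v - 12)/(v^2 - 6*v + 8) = (v + 6)/(v - 4)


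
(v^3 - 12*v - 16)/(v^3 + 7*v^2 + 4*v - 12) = (v^2 - 2*v - 8)/(v^2 + 5*v - 6)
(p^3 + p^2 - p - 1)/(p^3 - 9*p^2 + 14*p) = (p^3 + p^2 - p - 1)/(p*(p^2 - 9*p + 14))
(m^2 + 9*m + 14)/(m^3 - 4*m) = (m + 7)/(m*(m - 2))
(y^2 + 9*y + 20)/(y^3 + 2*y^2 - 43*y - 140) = 1/(y - 7)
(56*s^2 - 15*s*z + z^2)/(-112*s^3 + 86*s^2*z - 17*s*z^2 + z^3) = 1/(-2*s + z)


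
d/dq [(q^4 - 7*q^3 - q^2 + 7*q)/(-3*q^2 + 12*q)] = (-2*q^3 + 19*q^2 - 56*q + 3)/(3*(q^2 - 8*q + 16))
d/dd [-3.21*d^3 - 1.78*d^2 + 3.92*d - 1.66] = -9.63*d^2 - 3.56*d + 3.92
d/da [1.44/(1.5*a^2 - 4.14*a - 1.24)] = (5.9616 - 4.32*a)/(-1.5*a^2 + 4.14*a + 1.24)^2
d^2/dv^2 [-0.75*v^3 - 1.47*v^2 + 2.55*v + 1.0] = -4.5*v - 2.94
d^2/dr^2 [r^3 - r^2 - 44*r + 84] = 6*r - 2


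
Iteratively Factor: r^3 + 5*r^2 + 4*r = (r)*(r^2 + 5*r + 4) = r*(r + 1)*(r + 4)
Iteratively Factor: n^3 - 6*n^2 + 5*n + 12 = (n - 4)*(n^2 - 2*n - 3) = (n - 4)*(n + 1)*(n - 3)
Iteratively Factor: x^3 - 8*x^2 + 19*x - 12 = (x - 3)*(x^2 - 5*x + 4) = (x - 4)*(x - 3)*(x - 1)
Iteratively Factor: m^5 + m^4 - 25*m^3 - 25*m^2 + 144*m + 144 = (m + 1)*(m^4 - 25*m^2 + 144) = (m - 3)*(m + 1)*(m^3 + 3*m^2 - 16*m - 48) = (m - 3)*(m + 1)*(m + 3)*(m^2 - 16) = (m - 4)*(m - 3)*(m + 1)*(m + 3)*(m + 4)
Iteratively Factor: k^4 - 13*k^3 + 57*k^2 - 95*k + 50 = (k - 5)*(k^3 - 8*k^2 + 17*k - 10) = (k - 5)*(k - 1)*(k^2 - 7*k + 10) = (k - 5)*(k - 2)*(k - 1)*(k - 5)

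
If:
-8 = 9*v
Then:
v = -8/9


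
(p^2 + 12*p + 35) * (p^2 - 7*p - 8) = p^4 + 5*p^3 - 57*p^2 - 341*p - 280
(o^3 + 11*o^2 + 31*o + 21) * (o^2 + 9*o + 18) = o^5 + 20*o^4 + 148*o^3 + 498*o^2 + 747*o + 378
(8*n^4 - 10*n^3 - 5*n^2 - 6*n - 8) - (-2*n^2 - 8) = 8*n^4 - 10*n^3 - 3*n^2 - 6*n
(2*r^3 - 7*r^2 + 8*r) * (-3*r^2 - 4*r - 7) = -6*r^5 + 13*r^4 - 10*r^3 + 17*r^2 - 56*r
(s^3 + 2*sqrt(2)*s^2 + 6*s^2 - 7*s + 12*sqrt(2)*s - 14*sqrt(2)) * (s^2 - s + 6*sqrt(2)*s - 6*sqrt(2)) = s^5 + 5*s^4 + 8*sqrt(2)*s^4 + 11*s^3 + 40*sqrt(2)*s^3 - 104*sqrt(2)*s^2 + 127*s^2 - 312*s + 56*sqrt(2)*s + 168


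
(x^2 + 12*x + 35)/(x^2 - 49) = (x + 5)/(x - 7)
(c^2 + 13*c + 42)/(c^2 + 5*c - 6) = (c + 7)/(c - 1)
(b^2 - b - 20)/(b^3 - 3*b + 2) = (b^2 - b - 20)/(b^3 - 3*b + 2)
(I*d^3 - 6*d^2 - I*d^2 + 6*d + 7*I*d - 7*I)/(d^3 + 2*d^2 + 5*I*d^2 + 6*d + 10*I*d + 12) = (I*d^2 + d*(-7 - I) + 7)/(d^2 + d*(2 + 6*I) + 12*I)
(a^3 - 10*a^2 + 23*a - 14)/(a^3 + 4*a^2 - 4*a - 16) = (a^2 - 8*a + 7)/(a^2 + 6*a + 8)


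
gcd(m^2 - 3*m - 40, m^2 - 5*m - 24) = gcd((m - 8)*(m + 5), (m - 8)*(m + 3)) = m - 8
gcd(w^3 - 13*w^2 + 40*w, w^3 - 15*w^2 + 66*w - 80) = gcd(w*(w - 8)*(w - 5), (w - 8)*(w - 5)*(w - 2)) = w^2 - 13*w + 40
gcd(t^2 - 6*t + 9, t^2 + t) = 1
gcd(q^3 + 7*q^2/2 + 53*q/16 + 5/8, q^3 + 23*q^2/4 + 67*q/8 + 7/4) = q^2 + 9*q/4 + 1/2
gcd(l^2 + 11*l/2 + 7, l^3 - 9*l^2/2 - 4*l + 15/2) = 1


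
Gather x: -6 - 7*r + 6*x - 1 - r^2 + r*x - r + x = -r^2 - 8*r + x*(r + 7) - 7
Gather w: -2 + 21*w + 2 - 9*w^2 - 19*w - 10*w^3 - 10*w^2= -10*w^3 - 19*w^2 + 2*w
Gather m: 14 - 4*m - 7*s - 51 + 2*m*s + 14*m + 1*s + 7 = m*(2*s + 10) - 6*s - 30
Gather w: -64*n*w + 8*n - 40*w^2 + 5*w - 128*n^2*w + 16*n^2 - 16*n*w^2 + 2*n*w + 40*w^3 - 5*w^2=16*n^2 + 8*n + 40*w^3 + w^2*(-16*n - 45) + w*(-128*n^2 - 62*n + 5)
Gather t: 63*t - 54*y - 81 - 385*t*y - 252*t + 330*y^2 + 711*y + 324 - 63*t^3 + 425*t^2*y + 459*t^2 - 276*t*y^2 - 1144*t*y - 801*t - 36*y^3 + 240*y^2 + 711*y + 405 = -63*t^3 + t^2*(425*y + 459) + t*(-276*y^2 - 1529*y - 990) - 36*y^3 + 570*y^2 + 1368*y + 648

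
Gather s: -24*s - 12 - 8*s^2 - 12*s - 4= -8*s^2 - 36*s - 16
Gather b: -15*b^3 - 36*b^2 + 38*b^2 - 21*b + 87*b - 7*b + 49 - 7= -15*b^3 + 2*b^2 + 59*b + 42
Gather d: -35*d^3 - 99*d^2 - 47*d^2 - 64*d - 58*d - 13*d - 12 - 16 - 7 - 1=-35*d^3 - 146*d^2 - 135*d - 36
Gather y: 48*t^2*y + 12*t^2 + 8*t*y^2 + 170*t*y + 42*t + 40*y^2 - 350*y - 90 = 12*t^2 + 42*t + y^2*(8*t + 40) + y*(48*t^2 + 170*t - 350) - 90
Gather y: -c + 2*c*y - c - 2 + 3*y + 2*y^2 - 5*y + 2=-2*c + 2*y^2 + y*(2*c - 2)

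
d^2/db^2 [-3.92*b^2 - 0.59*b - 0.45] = -7.84000000000000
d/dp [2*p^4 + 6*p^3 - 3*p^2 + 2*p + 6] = 8*p^3 + 18*p^2 - 6*p + 2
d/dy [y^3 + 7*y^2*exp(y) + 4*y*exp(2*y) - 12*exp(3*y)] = 7*y^2*exp(y) + 3*y^2 + 8*y*exp(2*y) + 14*y*exp(y) - 36*exp(3*y) + 4*exp(2*y)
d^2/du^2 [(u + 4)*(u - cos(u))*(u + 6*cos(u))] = -5*u^2*cos(u) - 20*sqrt(2)*u*sin(u + pi/4) + 12*u*cos(2*u) + 6*u - 40*sin(u) + 12*sin(2*u) + 10*cos(u) + 48*cos(2*u) + 8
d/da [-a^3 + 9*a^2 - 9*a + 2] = -3*a^2 + 18*a - 9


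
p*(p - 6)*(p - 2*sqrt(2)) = p^3 - 6*p^2 - 2*sqrt(2)*p^2 + 12*sqrt(2)*p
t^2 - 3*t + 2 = (t - 2)*(t - 1)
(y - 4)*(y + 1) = y^2 - 3*y - 4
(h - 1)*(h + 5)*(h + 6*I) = h^3 + 4*h^2 + 6*I*h^2 - 5*h + 24*I*h - 30*I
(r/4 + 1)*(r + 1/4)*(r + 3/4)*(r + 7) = r^4/4 + 3*r^3 + 627*r^2/64 + 481*r/64 + 21/16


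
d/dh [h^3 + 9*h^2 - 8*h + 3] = 3*h^2 + 18*h - 8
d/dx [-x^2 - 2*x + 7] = -2*x - 2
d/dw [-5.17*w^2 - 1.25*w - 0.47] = -10.34*w - 1.25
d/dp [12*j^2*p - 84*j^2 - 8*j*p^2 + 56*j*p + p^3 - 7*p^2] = 12*j^2 - 16*j*p + 56*j + 3*p^2 - 14*p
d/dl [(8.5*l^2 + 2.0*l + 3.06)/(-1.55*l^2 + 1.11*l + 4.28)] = (12.535*l^2 + 82.246*l + 5.1634)/(2.4025*l^4 - 3.441*l^3 - 12.0359*l^2 + 9.5016*l + 18.3184)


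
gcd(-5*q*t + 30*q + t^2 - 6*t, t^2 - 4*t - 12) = t - 6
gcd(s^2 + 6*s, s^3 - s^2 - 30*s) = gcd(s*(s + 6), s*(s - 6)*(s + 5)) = s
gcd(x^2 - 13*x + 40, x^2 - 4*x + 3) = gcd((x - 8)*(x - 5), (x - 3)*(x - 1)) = 1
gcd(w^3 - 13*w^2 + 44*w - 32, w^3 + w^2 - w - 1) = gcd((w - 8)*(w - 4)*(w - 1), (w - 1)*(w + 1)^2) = w - 1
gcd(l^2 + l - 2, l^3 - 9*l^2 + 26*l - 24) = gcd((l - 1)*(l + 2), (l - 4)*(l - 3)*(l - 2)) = 1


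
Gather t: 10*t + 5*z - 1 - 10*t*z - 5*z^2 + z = t*(10 - 10*z) - 5*z^2 + 6*z - 1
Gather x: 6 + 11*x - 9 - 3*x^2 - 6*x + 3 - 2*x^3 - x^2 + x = -2*x^3 - 4*x^2 + 6*x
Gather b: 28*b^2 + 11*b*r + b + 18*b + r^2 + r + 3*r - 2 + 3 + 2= 28*b^2 + b*(11*r + 19) + r^2 + 4*r + 3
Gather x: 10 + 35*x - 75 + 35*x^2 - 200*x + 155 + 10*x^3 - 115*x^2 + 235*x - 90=10*x^3 - 80*x^2 + 70*x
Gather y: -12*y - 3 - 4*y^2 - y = -4*y^2 - 13*y - 3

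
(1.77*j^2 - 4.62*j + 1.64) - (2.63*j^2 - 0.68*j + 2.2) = -0.86*j^2 - 3.94*j - 0.56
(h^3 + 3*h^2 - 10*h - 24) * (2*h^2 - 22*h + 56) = 2*h^5 - 16*h^4 - 30*h^3 + 340*h^2 - 32*h - 1344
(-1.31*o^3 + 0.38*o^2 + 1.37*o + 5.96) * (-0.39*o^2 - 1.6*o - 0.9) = 0.5109*o^5 + 1.9478*o^4 + 0.0366999999999998*o^3 - 4.8584*o^2 - 10.769*o - 5.364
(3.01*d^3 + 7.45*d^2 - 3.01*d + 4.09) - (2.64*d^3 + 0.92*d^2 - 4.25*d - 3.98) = 0.37*d^3 + 6.53*d^2 + 1.24*d + 8.07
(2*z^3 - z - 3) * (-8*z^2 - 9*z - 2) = -16*z^5 - 18*z^4 + 4*z^3 + 33*z^2 + 29*z + 6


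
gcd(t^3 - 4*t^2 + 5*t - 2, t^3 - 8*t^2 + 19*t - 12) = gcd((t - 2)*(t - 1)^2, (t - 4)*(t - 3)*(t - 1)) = t - 1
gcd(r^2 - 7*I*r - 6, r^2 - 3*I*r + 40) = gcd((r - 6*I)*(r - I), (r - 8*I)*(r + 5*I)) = 1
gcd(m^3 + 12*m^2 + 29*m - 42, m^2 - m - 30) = 1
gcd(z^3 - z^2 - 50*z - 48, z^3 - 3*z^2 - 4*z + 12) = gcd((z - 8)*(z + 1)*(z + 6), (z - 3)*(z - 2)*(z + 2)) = 1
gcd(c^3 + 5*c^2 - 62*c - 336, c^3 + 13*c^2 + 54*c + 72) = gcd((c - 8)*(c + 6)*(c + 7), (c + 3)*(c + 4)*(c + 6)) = c + 6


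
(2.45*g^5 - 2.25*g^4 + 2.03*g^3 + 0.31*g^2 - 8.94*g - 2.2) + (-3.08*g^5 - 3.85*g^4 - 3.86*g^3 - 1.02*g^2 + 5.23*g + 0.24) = -0.63*g^5 - 6.1*g^4 - 1.83*g^3 - 0.71*g^2 - 3.71*g - 1.96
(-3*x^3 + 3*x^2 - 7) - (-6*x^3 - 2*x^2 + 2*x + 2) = 3*x^3 + 5*x^2 - 2*x - 9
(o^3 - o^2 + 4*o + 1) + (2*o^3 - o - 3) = 3*o^3 - o^2 + 3*o - 2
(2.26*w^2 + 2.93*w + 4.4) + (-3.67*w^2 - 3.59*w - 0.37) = -1.41*w^2 - 0.66*w + 4.03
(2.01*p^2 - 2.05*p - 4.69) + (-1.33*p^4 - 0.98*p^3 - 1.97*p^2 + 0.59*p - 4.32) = -1.33*p^4 - 0.98*p^3 + 0.0399999999999998*p^2 - 1.46*p - 9.01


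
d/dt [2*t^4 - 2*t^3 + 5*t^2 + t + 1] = 8*t^3 - 6*t^2 + 10*t + 1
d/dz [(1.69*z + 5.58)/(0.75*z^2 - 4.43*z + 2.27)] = (-1.2675*z^2 - 8.37*z + 28.5557)/(0.5625*z^4 - 6.645*z^3 + 23.0299*z^2 - 20.1122*z + 5.1529)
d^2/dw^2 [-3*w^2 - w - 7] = -6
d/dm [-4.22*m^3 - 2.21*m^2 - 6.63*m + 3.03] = -12.66*m^2 - 4.42*m - 6.63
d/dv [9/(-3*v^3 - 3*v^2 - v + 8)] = 9*(9*v^2 + 6*v + 1)/(3*v^3 + 3*v^2 + v - 8)^2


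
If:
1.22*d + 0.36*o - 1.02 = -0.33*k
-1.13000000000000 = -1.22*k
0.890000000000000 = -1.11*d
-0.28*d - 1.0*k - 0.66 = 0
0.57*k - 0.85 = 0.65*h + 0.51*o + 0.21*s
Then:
No Solution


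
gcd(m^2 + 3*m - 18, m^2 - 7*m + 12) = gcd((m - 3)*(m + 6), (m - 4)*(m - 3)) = m - 3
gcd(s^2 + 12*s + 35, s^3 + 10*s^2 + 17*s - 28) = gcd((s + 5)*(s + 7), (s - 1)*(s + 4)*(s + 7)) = s + 7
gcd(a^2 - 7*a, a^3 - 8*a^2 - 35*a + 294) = a - 7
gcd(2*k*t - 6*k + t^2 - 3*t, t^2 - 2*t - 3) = t - 3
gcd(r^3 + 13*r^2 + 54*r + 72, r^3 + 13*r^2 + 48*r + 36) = r + 6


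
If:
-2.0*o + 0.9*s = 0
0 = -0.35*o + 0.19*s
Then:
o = 0.00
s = 0.00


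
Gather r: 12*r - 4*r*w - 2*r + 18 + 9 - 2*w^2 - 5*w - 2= r*(10 - 4*w) - 2*w^2 - 5*w + 25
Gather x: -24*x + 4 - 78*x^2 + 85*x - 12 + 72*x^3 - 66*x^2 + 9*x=72*x^3 - 144*x^2 + 70*x - 8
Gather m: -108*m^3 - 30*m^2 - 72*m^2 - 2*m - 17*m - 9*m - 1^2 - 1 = -108*m^3 - 102*m^2 - 28*m - 2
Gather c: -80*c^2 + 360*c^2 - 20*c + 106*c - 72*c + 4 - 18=280*c^2 + 14*c - 14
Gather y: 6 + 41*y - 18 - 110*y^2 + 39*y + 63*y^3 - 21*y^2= 63*y^3 - 131*y^2 + 80*y - 12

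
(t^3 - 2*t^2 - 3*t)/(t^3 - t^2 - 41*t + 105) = t*(t + 1)/(t^2 + 2*t - 35)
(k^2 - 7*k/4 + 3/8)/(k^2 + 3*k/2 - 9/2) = (k - 1/4)/(k + 3)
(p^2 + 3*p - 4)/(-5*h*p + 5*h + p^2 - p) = (p + 4)/(-5*h + p)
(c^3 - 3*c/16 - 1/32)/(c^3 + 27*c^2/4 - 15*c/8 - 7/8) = (c + 1/4)/(c + 7)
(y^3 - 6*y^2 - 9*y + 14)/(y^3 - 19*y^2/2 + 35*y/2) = 2*(y^2 + y - 2)/(y*(2*y - 5))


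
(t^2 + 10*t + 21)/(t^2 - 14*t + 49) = (t^2 + 10*t + 21)/(t^2 - 14*t + 49)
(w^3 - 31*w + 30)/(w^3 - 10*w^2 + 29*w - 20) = (w + 6)/(w - 4)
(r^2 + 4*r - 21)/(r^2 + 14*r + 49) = (r - 3)/(r + 7)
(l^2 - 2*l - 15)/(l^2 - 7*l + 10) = (l + 3)/(l - 2)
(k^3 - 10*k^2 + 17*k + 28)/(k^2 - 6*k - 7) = k - 4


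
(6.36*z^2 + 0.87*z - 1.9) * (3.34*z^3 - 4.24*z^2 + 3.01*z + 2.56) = 21.2424*z^5 - 24.0606*z^4 + 9.1088*z^3 + 26.9563*z^2 - 3.4918*z - 4.864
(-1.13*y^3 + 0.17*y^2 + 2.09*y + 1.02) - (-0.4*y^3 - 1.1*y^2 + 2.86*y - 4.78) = -0.73*y^3 + 1.27*y^2 - 0.77*y + 5.8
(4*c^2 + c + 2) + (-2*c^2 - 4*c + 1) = 2*c^2 - 3*c + 3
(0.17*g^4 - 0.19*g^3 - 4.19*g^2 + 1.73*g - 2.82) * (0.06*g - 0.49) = 0.0102*g^5 - 0.0947*g^4 - 0.1583*g^3 + 2.1569*g^2 - 1.0169*g + 1.3818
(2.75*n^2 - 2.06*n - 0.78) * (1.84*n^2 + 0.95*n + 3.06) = 5.06*n^4 - 1.1779*n^3 + 5.0228*n^2 - 7.0446*n - 2.3868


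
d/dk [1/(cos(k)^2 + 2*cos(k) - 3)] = 2*(cos(k) + 1)*sin(k)/(cos(k)^2 + 2*cos(k) - 3)^2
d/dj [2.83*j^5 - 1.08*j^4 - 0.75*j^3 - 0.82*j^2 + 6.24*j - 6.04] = 14.15*j^4 - 4.32*j^3 - 2.25*j^2 - 1.64*j + 6.24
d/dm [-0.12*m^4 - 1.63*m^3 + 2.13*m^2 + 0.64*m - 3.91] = -0.48*m^3 - 4.89*m^2 + 4.26*m + 0.64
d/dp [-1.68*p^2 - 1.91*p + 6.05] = -3.36*p - 1.91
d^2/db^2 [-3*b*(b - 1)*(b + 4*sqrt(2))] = -18*b - 24*sqrt(2) + 6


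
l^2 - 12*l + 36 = (l - 6)^2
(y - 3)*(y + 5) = y^2 + 2*y - 15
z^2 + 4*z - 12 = (z - 2)*(z + 6)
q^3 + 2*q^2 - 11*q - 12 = (q - 3)*(q + 1)*(q + 4)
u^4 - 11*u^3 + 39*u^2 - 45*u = u*(u - 5)*(u - 3)^2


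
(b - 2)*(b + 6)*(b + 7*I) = b^3 + 4*b^2 + 7*I*b^2 - 12*b + 28*I*b - 84*I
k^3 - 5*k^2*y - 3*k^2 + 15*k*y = k*(k - 3)*(k - 5*y)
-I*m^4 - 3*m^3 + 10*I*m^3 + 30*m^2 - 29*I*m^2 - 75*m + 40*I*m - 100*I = (m - 5)^2*(m - 4*I)*(-I*m + 1)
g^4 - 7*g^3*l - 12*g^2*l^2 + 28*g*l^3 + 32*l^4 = (g - 8*l)*(g - 2*l)*(g + l)*(g + 2*l)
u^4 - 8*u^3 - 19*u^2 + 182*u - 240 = (u - 8)*(u - 3)*(u - 2)*(u + 5)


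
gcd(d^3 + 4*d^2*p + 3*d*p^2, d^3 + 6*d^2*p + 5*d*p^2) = d^2 + d*p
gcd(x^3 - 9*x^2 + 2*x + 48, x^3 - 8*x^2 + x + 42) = x^2 - x - 6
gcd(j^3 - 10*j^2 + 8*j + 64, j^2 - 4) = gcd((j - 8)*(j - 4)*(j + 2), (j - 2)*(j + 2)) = j + 2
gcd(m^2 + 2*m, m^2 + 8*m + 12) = m + 2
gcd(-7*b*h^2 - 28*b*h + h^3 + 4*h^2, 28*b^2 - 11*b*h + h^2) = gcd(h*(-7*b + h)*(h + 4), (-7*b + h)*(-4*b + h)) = 7*b - h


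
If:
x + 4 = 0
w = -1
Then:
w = -1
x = -4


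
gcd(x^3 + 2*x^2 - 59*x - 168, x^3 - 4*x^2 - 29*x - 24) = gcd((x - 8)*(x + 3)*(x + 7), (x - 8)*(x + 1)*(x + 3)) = x^2 - 5*x - 24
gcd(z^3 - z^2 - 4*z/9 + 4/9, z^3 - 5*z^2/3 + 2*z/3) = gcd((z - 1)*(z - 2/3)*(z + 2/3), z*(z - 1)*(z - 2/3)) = z^2 - 5*z/3 + 2/3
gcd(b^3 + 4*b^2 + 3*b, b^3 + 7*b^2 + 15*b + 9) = b^2 + 4*b + 3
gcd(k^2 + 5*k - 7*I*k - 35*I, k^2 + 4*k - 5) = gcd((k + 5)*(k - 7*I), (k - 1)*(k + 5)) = k + 5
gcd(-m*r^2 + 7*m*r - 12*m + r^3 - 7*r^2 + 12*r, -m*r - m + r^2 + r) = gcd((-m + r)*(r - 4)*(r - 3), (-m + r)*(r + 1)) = -m + r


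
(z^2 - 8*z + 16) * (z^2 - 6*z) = z^4 - 14*z^3 + 64*z^2 - 96*z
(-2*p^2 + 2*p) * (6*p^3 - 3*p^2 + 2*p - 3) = -12*p^5 + 18*p^4 - 10*p^3 + 10*p^2 - 6*p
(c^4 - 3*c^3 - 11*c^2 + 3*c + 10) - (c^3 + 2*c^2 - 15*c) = c^4 - 4*c^3 - 13*c^2 + 18*c + 10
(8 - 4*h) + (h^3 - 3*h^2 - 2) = h^3 - 3*h^2 - 4*h + 6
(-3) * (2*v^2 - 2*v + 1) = -6*v^2 + 6*v - 3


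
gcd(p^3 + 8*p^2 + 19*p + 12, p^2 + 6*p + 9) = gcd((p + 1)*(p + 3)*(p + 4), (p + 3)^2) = p + 3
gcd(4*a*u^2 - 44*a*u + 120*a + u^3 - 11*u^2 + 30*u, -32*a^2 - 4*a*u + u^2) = 4*a + u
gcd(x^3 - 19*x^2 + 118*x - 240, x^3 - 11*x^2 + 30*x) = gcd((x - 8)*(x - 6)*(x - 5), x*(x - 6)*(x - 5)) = x^2 - 11*x + 30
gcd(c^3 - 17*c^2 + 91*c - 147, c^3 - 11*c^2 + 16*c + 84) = c - 7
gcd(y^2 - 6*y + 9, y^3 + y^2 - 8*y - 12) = y - 3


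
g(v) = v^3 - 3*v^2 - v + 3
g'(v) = 3*v^2 - 6*v - 1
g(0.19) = 2.71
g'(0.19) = -2.03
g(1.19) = -0.75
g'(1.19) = -3.89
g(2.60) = -2.30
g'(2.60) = 3.68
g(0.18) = 2.73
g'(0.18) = -1.98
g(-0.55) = 2.48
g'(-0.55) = 3.21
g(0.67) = 1.28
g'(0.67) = -3.67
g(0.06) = 2.93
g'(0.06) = -1.35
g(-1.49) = -5.48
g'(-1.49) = 14.60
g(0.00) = 3.00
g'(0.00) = -1.00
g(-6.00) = -315.00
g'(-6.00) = 143.00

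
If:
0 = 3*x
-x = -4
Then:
No Solution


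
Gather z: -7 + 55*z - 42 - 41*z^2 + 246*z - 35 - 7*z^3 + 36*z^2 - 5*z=-7*z^3 - 5*z^2 + 296*z - 84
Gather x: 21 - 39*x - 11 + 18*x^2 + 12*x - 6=18*x^2 - 27*x + 4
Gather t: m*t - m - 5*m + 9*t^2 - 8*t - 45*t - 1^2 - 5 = -6*m + 9*t^2 + t*(m - 53) - 6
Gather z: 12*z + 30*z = 42*z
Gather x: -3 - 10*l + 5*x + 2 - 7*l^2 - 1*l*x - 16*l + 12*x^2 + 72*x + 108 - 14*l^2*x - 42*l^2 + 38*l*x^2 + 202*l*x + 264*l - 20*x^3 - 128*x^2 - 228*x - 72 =-49*l^2 + 238*l - 20*x^3 + x^2*(38*l - 116) + x*(-14*l^2 + 201*l - 151) + 35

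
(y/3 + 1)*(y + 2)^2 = y^3/3 + 7*y^2/3 + 16*y/3 + 4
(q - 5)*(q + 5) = q^2 - 25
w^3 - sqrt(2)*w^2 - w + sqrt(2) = (w - 1)*(w + 1)*(w - sqrt(2))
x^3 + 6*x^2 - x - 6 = (x - 1)*(x + 1)*(x + 6)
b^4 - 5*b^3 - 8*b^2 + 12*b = b*(b - 6)*(b - 1)*(b + 2)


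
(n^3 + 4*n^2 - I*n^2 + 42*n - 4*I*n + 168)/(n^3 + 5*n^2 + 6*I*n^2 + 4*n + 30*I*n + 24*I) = (n - 7*I)/(n + 1)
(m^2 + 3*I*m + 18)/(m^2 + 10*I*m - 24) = (m - 3*I)/(m + 4*I)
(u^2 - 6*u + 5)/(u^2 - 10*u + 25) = (u - 1)/(u - 5)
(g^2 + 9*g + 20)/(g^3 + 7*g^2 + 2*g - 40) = 1/(g - 2)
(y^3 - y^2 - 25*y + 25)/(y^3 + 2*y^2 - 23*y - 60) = (y^2 + 4*y - 5)/(y^2 + 7*y + 12)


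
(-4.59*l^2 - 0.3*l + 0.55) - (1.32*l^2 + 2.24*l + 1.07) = -5.91*l^2 - 2.54*l - 0.52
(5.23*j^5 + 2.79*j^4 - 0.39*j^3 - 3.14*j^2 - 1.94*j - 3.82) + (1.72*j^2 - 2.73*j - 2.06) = 5.23*j^5 + 2.79*j^4 - 0.39*j^3 - 1.42*j^2 - 4.67*j - 5.88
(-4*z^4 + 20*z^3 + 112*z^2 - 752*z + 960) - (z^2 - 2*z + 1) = -4*z^4 + 20*z^3 + 111*z^2 - 750*z + 959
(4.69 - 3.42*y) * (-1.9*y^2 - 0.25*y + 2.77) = 6.498*y^3 - 8.056*y^2 - 10.6459*y + 12.9913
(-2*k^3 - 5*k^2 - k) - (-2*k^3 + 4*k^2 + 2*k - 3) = -9*k^2 - 3*k + 3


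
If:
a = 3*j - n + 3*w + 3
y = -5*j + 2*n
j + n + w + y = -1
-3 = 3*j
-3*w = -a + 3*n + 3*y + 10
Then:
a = 10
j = -1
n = -5/2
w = 5/2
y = 0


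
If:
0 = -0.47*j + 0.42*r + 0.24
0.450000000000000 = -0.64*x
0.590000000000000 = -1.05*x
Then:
No Solution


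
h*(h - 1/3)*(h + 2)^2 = h^4 + 11*h^3/3 + 8*h^2/3 - 4*h/3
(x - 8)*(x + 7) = x^2 - x - 56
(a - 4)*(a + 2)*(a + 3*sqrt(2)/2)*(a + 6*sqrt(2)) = a^4 - 2*a^3 + 15*sqrt(2)*a^3/2 - 15*sqrt(2)*a^2 + 10*a^2 - 60*sqrt(2)*a - 36*a - 144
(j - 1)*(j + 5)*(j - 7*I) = j^3 + 4*j^2 - 7*I*j^2 - 5*j - 28*I*j + 35*I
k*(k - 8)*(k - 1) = k^3 - 9*k^2 + 8*k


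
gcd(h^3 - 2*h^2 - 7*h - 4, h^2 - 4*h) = h - 4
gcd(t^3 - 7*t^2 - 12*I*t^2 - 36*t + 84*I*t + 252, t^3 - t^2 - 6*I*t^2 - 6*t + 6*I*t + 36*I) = t - 6*I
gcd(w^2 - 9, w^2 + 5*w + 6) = w + 3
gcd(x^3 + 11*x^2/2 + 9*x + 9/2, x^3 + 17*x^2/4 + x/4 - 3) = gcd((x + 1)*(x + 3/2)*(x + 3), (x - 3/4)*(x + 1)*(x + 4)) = x + 1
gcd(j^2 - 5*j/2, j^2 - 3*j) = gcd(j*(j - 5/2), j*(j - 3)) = j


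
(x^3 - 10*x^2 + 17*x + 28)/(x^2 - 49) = (x^2 - 3*x - 4)/(x + 7)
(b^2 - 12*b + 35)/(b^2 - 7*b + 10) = (b - 7)/(b - 2)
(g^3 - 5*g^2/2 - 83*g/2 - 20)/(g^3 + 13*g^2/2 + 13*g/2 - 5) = (2*g^2 - 15*g - 8)/(2*g^2 + 3*g - 2)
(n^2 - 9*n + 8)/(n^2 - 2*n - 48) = (n - 1)/(n + 6)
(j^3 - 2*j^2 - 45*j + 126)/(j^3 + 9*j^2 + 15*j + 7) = (j^2 - 9*j + 18)/(j^2 + 2*j + 1)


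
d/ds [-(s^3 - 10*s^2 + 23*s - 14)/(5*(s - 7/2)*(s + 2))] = 4*(-s^4 + 3*s^3 + 29*s^2 - 168*s + 182)/(5*(4*s^4 - 12*s^3 - 47*s^2 + 84*s + 196))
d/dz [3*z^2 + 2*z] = 6*z + 2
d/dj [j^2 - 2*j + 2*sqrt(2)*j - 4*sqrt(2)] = 2*j - 2 + 2*sqrt(2)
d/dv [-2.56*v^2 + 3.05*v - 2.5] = 3.05 - 5.12*v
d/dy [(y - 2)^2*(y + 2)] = (y - 2)*(3*y + 2)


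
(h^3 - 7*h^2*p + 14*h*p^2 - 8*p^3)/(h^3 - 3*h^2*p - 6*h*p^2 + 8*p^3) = (h - 2*p)/(h + 2*p)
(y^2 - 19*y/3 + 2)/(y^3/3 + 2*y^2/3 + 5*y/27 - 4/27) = 9*(y - 6)/(3*y^2 + 7*y + 4)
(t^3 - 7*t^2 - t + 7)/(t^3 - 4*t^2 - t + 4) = (t - 7)/(t - 4)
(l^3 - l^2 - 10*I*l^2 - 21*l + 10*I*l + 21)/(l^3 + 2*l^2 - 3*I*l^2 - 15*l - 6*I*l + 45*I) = (l^2 - l*(1 + 7*I) + 7*I)/(l^2 + 2*l - 15)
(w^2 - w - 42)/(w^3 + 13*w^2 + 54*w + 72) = (w - 7)/(w^2 + 7*w + 12)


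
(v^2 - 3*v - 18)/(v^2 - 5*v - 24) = (v - 6)/(v - 8)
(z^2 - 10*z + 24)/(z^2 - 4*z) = (z - 6)/z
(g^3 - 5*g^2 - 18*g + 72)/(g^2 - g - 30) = (g^2 + g - 12)/(g + 5)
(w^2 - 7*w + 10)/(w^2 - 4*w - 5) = (w - 2)/(w + 1)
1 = 1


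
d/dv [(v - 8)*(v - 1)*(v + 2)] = 3*v^2 - 14*v - 10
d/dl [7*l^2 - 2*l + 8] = 14*l - 2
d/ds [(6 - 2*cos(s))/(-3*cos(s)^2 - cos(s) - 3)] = 6*(cos(s)^2 - 6*cos(s) - 2)*sin(s)/(3*cos(s)^2 + cos(s) + 3)^2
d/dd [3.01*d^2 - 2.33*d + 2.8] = 6.02*d - 2.33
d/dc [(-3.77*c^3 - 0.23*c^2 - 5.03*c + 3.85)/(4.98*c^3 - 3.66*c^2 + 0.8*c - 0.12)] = (14.9436*c^4 + 44.0668*c^3 - 74.7556*c^2 + 28.2372*c - 2.4764)/(24.8004*c^6 - 36.4536*c^5 + 21.3636*c^4 - 7.0512*c^3 + 1.5184*c^2 - 0.192*c + 0.0144)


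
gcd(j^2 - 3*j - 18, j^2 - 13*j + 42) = j - 6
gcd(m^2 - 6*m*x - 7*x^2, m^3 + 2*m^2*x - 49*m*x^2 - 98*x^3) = -m + 7*x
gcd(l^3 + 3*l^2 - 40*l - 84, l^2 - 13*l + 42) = l - 6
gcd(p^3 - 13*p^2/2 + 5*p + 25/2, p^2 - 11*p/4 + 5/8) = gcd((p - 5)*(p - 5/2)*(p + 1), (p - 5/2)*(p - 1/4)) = p - 5/2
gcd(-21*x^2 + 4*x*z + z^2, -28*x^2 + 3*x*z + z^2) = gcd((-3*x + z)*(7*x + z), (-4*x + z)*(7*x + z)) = 7*x + z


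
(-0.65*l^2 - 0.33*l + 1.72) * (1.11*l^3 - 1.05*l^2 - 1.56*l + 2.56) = -0.7215*l^5 + 0.3162*l^4 + 3.2697*l^3 - 2.9552*l^2 - 3.528*l + 4.4032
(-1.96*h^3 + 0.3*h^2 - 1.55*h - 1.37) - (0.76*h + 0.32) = -1.96*h^3 + 0.3*h^2 - 2.31*h - 1.69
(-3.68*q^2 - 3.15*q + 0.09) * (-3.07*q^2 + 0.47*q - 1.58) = 11.2976*q^4 + 7.9409*q^3 + 4.0576*q^2 + 5.0193*q - 0.1422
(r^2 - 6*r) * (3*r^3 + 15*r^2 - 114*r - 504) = 3*r^5 - 3*r^4 - 204*r^3 + 180*r^2 + 3024*r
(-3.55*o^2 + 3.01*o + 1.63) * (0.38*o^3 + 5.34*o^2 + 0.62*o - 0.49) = -1.349*o^5 - 17.8132*o^4 + 14.4918*o^3 + 12.3099*o^2 - 0.4643*o - 0.7987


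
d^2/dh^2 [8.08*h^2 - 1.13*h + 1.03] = 16.1600000000000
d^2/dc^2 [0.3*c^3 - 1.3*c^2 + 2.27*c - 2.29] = 1.8*c - 2.6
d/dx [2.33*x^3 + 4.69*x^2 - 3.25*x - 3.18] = 6.99*x^2 + 9.38*x - 3.25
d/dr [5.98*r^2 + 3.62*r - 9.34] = 11.96*r + 3.62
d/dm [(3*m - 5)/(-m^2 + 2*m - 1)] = (3*m - 7)/(m^3 - 3*m^2 + 3*m - 1)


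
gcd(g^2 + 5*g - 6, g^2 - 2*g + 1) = g - 1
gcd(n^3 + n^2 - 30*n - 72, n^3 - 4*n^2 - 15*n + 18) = n^2 - 3*n - 18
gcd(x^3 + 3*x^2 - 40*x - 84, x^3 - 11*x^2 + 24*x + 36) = x - 6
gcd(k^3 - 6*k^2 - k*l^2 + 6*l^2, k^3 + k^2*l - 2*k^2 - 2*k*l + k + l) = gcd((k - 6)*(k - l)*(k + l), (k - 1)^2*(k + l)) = k + l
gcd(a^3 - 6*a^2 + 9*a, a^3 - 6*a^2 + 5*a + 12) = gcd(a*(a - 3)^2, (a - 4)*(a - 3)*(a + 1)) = a - 3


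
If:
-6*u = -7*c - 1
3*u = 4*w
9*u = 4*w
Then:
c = -1/7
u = 0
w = 0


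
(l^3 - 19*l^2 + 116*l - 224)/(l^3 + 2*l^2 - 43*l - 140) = (l^2 - 12*l + 32)/(l^2 + 9*l + 20)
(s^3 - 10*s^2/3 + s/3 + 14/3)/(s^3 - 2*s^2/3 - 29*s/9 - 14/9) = 3*(s - 2)/(3*s + 2)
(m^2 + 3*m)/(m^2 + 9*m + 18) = m/(m + 6)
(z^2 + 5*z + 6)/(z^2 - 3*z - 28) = (z^2 + 5*z + 6)/(z^2 - 3*z - 28)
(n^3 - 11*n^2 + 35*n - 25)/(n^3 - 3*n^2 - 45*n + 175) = (n - 1)/(n + 7)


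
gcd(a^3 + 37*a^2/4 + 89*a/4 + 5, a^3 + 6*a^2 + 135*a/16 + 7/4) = a^2 + 17*a/4 + 1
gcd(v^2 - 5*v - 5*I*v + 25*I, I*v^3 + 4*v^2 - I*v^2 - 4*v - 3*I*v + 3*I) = 1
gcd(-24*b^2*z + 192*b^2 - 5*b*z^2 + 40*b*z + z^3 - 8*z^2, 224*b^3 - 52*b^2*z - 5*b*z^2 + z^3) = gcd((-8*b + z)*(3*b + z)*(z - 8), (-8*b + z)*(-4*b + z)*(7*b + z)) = -8*b + z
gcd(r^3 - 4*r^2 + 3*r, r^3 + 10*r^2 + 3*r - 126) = r - 3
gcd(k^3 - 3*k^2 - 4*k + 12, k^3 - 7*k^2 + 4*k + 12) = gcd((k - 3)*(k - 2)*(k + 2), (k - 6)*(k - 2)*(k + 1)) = k - 2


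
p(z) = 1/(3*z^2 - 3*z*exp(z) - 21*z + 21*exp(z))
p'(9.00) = 0.00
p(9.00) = 0.00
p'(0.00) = 0.01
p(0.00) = 0.05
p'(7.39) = 0.00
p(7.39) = -0.00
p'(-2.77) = 0.01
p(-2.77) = 0.01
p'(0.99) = -0.03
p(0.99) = 0.03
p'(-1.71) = 0.01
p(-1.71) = 0.02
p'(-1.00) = 0.02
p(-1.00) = 0.03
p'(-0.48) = 0.02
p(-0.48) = 0.04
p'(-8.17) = 0.00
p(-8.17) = 0.00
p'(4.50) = -0.00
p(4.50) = 0.00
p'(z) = (3*z*exp(z) - 6*z - 18*exp(z) + 21)/(3*z^2 - 3*z*exp(z) - 21*z + 21*exp(z))^2 = (z*exp(z) - 2*z - 6*exp(z) + 7)/(3*(z^2 - z*exp(z) - 7*z + 7*exp(z))^2)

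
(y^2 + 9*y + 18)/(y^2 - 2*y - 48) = (y + 3)/(y - 8)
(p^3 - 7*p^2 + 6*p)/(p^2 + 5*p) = (p^2 - 7*p + 6)/(p + 5)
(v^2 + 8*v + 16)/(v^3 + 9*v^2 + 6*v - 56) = (v + 4)/(v^2 + 5*v - 14)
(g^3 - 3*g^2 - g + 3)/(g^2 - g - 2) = (g^2 - 4*g + 3)/(g - 2)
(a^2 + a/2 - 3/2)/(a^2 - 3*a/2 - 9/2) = (a - 1)/(a - 3)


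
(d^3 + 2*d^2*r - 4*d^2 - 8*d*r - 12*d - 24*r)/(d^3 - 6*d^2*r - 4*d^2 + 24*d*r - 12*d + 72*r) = (-d - 2*r)/(-d + 6*r)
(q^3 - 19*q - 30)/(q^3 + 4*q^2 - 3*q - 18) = (q^2 - 3*q - 10)/(q^2 + q - 6)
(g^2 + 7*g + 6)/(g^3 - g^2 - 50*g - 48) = 1/(g - 8)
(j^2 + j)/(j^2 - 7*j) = (j + 1)/(j - 7)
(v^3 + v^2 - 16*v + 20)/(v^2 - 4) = (v^2 + 3*v - 10)/(v + 2)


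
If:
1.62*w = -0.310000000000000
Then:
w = -0.19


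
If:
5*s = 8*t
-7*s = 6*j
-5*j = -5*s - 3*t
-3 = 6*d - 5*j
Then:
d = -1/2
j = 0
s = 0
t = 0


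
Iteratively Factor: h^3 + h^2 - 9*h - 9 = (h + 3)*(h^2 - 2*h - 3) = (h - 3)*(h + 3)*(h + 1)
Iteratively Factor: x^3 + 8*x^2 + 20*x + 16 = (x + 4)*(x^2 + 4*x + 4) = (x + 2)*(x + 4)*(x + 2)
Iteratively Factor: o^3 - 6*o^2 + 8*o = (o - 2)*(o^2 - 4*o) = o*(o - 2)*(o - 4)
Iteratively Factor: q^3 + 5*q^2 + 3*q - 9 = (q + 3)*(q^2 + 2*q - 3) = (q - 1)*(q + 3)*(q + 3)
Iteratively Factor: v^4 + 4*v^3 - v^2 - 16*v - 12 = (v + 1)*(v^3 + 3*v^2 - 4*v - 12) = (v - 2)*(v + 1)*(v^2 + 5*v + 6) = (v - 2)*(v + 1)*(v + 3)*(v + 2)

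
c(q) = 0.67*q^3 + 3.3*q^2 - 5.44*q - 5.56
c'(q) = 2.01*q^2 + 6.6*q - 5.44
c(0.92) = -7.25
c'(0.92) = 2.33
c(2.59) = 14.13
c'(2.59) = 25.14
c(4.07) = 72.13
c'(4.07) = 54.72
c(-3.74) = 25.89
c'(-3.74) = -2.01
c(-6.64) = -20.09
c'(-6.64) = 39.36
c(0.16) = -6.34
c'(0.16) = -4.33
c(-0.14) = -4.74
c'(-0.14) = -6.32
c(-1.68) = 9.72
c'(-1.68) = -10.85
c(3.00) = 25.91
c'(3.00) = 32.45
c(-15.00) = -1442.71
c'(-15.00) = 347.81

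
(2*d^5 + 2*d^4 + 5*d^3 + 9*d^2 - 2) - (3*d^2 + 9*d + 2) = 2*d^5 + 2*d^4 + 5*d^3 + 6*d^2 - 9*d - 4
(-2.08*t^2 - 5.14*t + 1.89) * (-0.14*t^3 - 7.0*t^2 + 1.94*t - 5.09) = 0.2912*t^5 + 15.2796*t^4 + 31.6802*t^3 - 12.6144*t^2 + 29.8292*t - 9.6201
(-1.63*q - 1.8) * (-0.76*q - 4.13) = 1.2388*q^2 + 8.0999*q + 7.434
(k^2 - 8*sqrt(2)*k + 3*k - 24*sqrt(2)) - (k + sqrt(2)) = k^2 - 8*sqrt(2)*k + 2*k - 25*sqrt(2)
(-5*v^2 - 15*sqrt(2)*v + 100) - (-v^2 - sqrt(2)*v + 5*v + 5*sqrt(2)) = -4*v^2 - 14*sqrt(2)*v - 5*v - 5*sqrt(2) + 100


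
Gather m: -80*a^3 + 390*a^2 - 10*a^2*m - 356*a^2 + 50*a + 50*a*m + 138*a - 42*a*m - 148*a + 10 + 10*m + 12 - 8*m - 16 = -80*a^3 + 34*a^2 + 40*a + m*(-10*a^2 + 8*a + 2) + 6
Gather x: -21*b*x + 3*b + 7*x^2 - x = 3*b + 7*x^2 + x*(-21*b - 1)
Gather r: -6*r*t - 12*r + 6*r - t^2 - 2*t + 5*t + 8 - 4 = r*(-6*t - 6) - t^2 + 3*t + 4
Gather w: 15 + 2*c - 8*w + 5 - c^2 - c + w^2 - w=-c^2 + c + w^2 - 9*w + 20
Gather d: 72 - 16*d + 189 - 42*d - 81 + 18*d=180 - 40*d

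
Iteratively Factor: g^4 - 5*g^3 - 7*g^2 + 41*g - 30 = (g - 1)*(g^3 - 4*g^2 - 11*g + 30) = (g - 1)*(g + 3)*(g^2 - 7*g + 10) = (g - 5)*(g - 1)*(g + 3)*(g - 2)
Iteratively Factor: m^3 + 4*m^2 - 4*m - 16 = (m + 4)*(m^2 - 4) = (m - 2)*(m + 4)*(m + 2)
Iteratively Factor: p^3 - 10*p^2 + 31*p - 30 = (p - 2)*(p^2 - 8*p + 15) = (p - 5)*(p - 2)*(p - 3)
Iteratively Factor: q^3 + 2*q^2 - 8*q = (q + 4)*(q^2 - 2*q) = q*(q + 4)*(q - 2)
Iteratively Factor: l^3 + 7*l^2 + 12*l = (l + 4)*(l^2 + 3*l) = l*(l + 4)*(l + 3)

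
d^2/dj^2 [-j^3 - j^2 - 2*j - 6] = -6*j - 2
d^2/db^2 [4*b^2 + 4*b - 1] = 8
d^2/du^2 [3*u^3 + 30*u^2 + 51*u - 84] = 18*u + 60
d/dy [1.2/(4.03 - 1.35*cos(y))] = -1.62*sin(y)/(1.35*cos(y) - 4.03)^2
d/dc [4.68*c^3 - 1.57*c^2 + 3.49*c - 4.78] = 14.04*c^2 - 3.14*c + 3.49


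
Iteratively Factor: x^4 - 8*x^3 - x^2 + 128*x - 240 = (x + 4)*(x^3 - 12*x^2 + 47*x - 60) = (x - 5)*(x + 4)*(x^2 - 7*x + 12) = (x - 5)*(x - 3)*(x + 4)*(x - 4)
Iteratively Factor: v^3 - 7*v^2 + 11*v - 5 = (v - 1)*(v^2 - 6*v + 5) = (v - 5)*(v - 1)*(v - 1)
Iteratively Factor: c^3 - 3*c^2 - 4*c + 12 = (c + 2)*(c^2 - 5*c + 6) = (c - 2)*(c + 2)*(c - 3)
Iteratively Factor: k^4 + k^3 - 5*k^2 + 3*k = (k - 1)*(k^3 + 2*k^2 - 3*k) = (k - 1)^2*(k^2 + 3*k) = (k - 1)^2*(k + 3)*(k)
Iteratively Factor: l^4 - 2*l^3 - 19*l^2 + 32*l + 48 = (l + 4)*(l^3 - 6*l^2 + 5*l + 12) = (l - 3)*(l + 4)*(l^2 - 3*l - 4) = (l - 3)*(l + 1)*(l + 4)*(l - 4)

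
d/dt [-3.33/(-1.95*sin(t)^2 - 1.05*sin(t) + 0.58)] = -(12.987*sin(t) + 3.4965)*cos(t)/(1.95*sin(t)^2 + 1.05*sin(t) - 0.58)^2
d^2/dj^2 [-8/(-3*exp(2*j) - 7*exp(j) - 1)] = 8*(2*(6*exp(j) + 7)^2*exp(j) - (12*exp(j) + 7)*(3*exp(2*j) + 7*exp(j) + 1))*exp(j)/(3*exp(2*j) + 7*exp(j) + 1)^3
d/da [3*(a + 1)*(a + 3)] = 6*a + 12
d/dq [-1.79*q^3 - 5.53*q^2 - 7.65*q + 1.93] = -5.37*q^2 - 11.06*q - 7.65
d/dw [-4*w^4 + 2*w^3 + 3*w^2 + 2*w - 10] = -16*w^3 + 6*w^2 + 6*w + 2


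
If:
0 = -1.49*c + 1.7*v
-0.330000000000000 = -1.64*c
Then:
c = 0.20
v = 0.18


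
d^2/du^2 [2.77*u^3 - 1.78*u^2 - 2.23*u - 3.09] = 16.62*u - 3.56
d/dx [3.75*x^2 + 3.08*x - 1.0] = 7.5*x + 3.08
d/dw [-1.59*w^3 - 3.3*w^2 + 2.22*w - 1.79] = -4.77*w^2 - 6.6*w + 2.22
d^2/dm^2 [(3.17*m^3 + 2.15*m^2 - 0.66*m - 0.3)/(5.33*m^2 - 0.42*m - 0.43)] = (-1.13686837721616e-13*m^5 + 1.13686837721616e-13*m^4 - 12.224746*m^3 - 18.135498*m^2 - 1.529646*m - 0.447518)/(151.419437*m^6 - 35.795214*m^5 - 33.826845*m^4 + 5.7015*m^3 + 2.728995*m^2 - 0.232974*m - 0.079507)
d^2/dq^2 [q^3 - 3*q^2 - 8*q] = 6*q - 6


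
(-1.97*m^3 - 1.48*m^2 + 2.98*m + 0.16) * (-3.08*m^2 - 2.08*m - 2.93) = 6.0676*m^5 + 8.656*m^4 - 0.3279*m^3 - 2.3548*m^2 - 9.0642*m - 0.4688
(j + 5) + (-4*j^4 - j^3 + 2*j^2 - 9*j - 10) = -4*j^4 - j^3 + 2*j^2 - 8*j - 5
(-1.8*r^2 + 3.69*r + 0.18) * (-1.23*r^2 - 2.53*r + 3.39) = 2.214*r^4 + 0.0152999999999999*r^3 - 15.6591*r^2 + 12.0537*r + 0.6102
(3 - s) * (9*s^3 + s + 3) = -9*s^4 + 27*s^3 - s^2 + 9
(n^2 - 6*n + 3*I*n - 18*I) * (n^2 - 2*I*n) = n^4 - 6*n^3 + I*n^3 + 6*n^2 - 6*I*n^2 - 36*n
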